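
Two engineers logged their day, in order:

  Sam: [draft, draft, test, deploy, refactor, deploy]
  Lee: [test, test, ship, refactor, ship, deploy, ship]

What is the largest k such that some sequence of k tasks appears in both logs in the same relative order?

One common subsequence of length 3: test [3,2], then refactor [5,4], then deploy [6,6]. The LCS DP gives dp[6][7] = 3, so this is optimal.

3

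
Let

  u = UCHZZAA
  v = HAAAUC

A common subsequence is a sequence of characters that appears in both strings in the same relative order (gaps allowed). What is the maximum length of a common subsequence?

3

Taking H [3,1] → A [6,3] → A [7,4] gives a common subsequence of length 3. Since dp[7][6] = 3, nothing longer is possible.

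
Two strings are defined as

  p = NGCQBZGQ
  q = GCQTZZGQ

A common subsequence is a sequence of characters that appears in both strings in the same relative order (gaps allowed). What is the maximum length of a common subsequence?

6

Match G (p #2, q #1), C (p #3, q #2), Q (p #4, q #3), Z (p #6, q #6), G (p #7, q #7), Q (p #8, q #8) — 6 characters in the same relative order in both. Since dp[8][8] = 6, nothing longer is possible.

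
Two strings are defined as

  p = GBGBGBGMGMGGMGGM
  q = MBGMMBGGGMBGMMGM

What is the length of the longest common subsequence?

11

Taking G at p[1]=q[3]; then B at p[2]=q[6]; then G at p[3]=q[7]; then G at p[5]=q[8]; then G at p[7]=q[9]; then M at p[8]=q[10]; then G at p[9]=q[12]; then M at p[10]=q[13]; then M at p[13]=q[14]; then G at p[15]=q[15]; then M at p[16]=q[16] gives a common subsequence of length 11. dp[16][16] = 11 confirms this is the maximum.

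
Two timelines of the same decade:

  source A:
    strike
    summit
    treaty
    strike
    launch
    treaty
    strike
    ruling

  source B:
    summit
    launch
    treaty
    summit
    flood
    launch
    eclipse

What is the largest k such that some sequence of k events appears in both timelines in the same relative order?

One common subsequence of length 3: summit [2,1] → treaty [3,3] → launch [5,6]. Since dp[8][7] = 3, nothing longer is possible.

3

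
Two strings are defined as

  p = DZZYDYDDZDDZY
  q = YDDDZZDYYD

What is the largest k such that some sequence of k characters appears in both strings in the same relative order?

7

Pick Y at p[4]=q[1] → D at p[5]=q[2] → D at p[7]=q[3] → D at p[8]=q[4] → Z at p[9]=q[6] → D at p[10]=q[7] → D at p[11]=q[10]; all 7 characters appear in both, in order. Since dp[13][10] = 7, nothing longer is possible.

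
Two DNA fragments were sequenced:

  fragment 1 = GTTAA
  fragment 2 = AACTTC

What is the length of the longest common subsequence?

Let dp[i][j] be the LCS length of the first i bases of fragment 1 and the first j bases of fragment 2. dp[i][j] = dp[i-1][j-1]+1 when the i-th and j-th bases match, else max(dp[i-1][j], dp[i][j-1]).
    ·  A  A  C  T  T  C
 ·  0  0  0  0  0  0  0
 G  0  0  0  0  0  0  0
 T  0  0  0  0  1  1  1
 T  0  0  0  0  1  2  2
 A  0  1  1  1  1  2  2
 A  0  1  2  2  2  2  2
dp[5][6] = 2. One LCS (by backtracking along matches): TT.

2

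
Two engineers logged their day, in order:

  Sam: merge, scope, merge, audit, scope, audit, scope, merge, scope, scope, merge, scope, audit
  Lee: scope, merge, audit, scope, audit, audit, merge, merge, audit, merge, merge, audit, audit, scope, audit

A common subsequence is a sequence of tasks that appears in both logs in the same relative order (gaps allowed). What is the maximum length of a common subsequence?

9

Match scope (Sam #2, Lee #1) → merge (Sam #3, Lee #2) → audit (Sam #4, Lee #3) → scope (Sam #5, Lee #4) → audit (Sam #6, Lee #9) → merge (Sam #8, Lee #10) → merge (Sam #11, Lee #11) → scope (Sam #12, Lee #14) → audit (Sam #13, Lee #15) — 9 tasks in the same relative order in both. Since dp[13][15] = 9, nothing longer is possible.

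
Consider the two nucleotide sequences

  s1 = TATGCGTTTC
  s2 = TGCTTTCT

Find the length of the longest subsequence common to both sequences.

7

One common subsequence of length 7: T (s1 #3, s2 #1); then G (s1 #4, s2 #2); then C (s1 #5, s2 #3); then T (s1 #7, s2 #4); then T (s1 #8, s2 #5); then T (s1 #9, s2 #6); then C (s1 #10, s2 #7). Since dp[10][8] = 7, nothing longer is possible.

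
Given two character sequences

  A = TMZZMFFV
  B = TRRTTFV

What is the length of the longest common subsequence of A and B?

3

Let dp[i][j] be the LCS length of the first i characters of A and the first j characters of B. dp[i][j] = dp[i-1][j-1]+1 when the i-th and j-th characters match, else max(dp[i-1][j], dp[i][j-1]).
    ·  T  R  R  T  T  F  V
 ·  0  0  0  0  0  0  0  0
 T  0  1  1  1  1  1  1  1
 M  0  1  1  1  1  1  1  1
 Z  0  1  1  1  1  1  1  1
 Z  0  1  1  1  1  1  1  1
 M  0  1  1  1  1  1  1  1
 F  0  1  1  1  1  1  2  2
 F  0  1  1  1  1  1  2  2
 V  0  1  1  1  1  1  2  3
dp[8][7] = 3. One LCS (by backtracking along matches): TFV.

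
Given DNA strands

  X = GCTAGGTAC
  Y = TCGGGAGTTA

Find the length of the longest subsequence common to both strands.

Match G [1,5], A [4,6], G [5,7], T [7,9], A [8,10] — 5 bases in the same relative order in both. dp[9][10] = 5 confirms this is the maximum.

5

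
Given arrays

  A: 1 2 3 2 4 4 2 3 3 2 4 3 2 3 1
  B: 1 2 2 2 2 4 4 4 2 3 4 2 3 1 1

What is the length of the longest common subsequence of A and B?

Match 1 [1,1], 2 [2,4], 2 [4,5], 4 [5,7], 4 [6,8], 2 [7,9], 3 [9,10], 4 [11,11], 2 [13,12], 3 [14,13], 1 [15,15] — 11 values in the same relative order in both, and the DP table's final entry dp[15][15] is also 11, so no common subsequence is longer.

11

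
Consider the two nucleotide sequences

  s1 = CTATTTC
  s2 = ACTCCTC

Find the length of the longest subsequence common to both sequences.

One common subsequence of length 4: C (s1 #1, s2 #2); then T (s1 #2, s2 #3); then T (s1 #6, s2 #6); then C (s1 #7, s2 #7). The LCS DP gives dp[7][7] = 4, so this is optimal.

4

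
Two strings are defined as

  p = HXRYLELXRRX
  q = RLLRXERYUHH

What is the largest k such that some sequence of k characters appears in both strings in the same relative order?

5

Let dp[i][j] be the LCS length of the first i characters of p and the first j characters of q. dp[i][j] = dp[i-1][j-1]+1 when the i-th and j-th characters match, else max(dp[i-1][j], dp[i][j-1]).
    ·  R  L  L  R  X  E  R  Y  U  H  H
 ·  0  0  0  0  0  0  0  0  0  0  0  0
 H  0  0  0  0  0  0  0  0  0  0  1  1
 X  0  0  0  0  0  1  1  1  1  1  1  1
 R  0  1  1  1  1  1  1  2  2  2  2  2
 Y  0  1  1  1  1  1  1  2  3  3  3  3
 L  0  1  2  2  2  2  2  2  3  3  3  3
 E  0  1  2  2  2  2  3  3  3  3  3  3
 L  0  1  2  3  3  3  3  3  3  3  3  3
 X  0  1  2  3  3  4  4  4  4  4  4  4
 R  0  1  2  3  4  4  4  5  5  5  5  5
 R  0  1  2  3  4  4  4  5  5  5  5  5
 X  0  1  2  3  4  5  5  5  5  5  5  5
dp[11][11] = 5. One LCS (by backtracking along matches): RLLXR.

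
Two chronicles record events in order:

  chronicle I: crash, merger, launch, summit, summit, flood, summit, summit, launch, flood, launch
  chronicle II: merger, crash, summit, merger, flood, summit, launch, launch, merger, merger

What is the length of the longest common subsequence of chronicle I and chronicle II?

Taking crash at chronicle I[1]=chronicle II[2], then merger at chronicle I[2]=chronicle II[4], then flood at chronicle I[6]=chronicle II[5], then summit at chronicle I[8]=chronicle II[6], then launch at chronicle I[9]=chronicle II[7], then launch at chronicle I[11]=chronicle II[8] gives a common subsequence of length 6, and the DP table's final entry dp[11][10] is also 6, so no common subsequence is longer.

6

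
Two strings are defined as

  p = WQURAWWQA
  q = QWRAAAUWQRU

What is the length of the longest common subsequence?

5

Let dp[i][j] be the LCS length of the first i characters of p and the first j characters of q. dp[i][j] = dp[i-1][j-1]+1 when the i-th and j-th characters match, else max(dp[i-1][j], dp[i][j-1]).
    ·  Q  W  R  A  A  A  U  W  Q  R  U
 ·  0  0  0  0  0  0  0  0  0  0  0  0
 W  0  0  1  1  1  1  1  1  1  1  1  1
 Q  0  1  1  1  1  1  1  1  1  2  2  2
 U  0  1  1  1  1  1  1  2  2  2  2  3
 R  0  1  1  2  2  2  2  2  2  2  3  3
 A  0  1  1  2  3  3  3  3  3  3  3  3
 W  0  1  2  2  3  3  3  3  4  4  4  4
 W  0  1  2  2  3  3  3  3  4  4  4  4
 Q  0  1  2  2  3  3  3  3  4  5  5  5
 A  0  1  2  2  3  4  4  4  4  5  5  5
dp[9][11] = 5. One LCS (by backtracking along matches): WRAWQ.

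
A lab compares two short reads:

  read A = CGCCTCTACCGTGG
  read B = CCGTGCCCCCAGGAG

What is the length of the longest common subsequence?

10

Match C at read A[1]=read B[2]; then G at read A[2]=read B[5]; then C at read A[3]=read B[6]; then C at read A[4]=read B[7]; then C at read A[6]=read B[8]; then C at read A[9]=read B[9]; then C at read A[10]=read B[10]; then G at read A[11]=read B[12]; then G at read A[13]=read B[13]; then G at read A[14]=read B[15] — 10 bases in the same relative order in both, and the DP table's final entry dp[14][15] is also 10, so no common subsequence is longer.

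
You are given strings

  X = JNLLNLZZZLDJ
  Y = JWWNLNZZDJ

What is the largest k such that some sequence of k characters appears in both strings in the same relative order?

Pick J at X[1]=Y[1], N at X[2]=Y[4], L at X[4]=Y[5], N at X[5]=Y[6], Z at X[8]=Y[7], Z at X[9]=Y[8], D at X[11]=Y[9], J at X[12]=Y[10]; all 8 characters appear in both, in order. The LCS DP gives dp[12][10] = 8, so this is optimal.

8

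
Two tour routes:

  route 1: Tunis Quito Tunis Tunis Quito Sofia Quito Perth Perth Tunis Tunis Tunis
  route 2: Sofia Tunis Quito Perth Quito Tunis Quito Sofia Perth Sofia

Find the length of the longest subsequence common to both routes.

Taking Tunis [1,2] → Quito [2,5] → Tunis [4,6] → Quito [5,7] → Sofia [6,8] → Perth [8,9] gives a common subsequence of length 6. dp[12][10] = 6 confirms this is the maximum.

6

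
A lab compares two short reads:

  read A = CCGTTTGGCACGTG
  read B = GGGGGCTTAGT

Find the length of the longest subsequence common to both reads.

7

Taking G (read A #3, read B #3); then G (read A #7, read B #4); then G (read A #8, read B #5); then C (read A #9, read B #6); then A (read A #10, read B #9); then G (read A #12, read B #10); then T (read A #13, read B #11) gives a common subsequence of length 7, and the DP table's final entry dp[14][11] is also 7, so no common subsequence is longer.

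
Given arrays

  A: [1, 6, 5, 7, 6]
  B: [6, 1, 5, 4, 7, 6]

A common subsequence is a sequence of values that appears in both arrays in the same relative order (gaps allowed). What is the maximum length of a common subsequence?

4

Match 1 [1,2] → 5 [3,3] → 7 [4,5] → 6 [5,6] — 4 values in the same relative order in both. Since dp[5][6] = 4, nothing longer is possible.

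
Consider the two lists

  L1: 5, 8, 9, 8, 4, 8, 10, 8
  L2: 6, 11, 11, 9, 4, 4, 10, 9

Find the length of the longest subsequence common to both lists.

One common subsequence of length 3: 9 at L1[3]=L2[4] → 4 at L1[5]=L2[6] → 10 at L1[7]=L2[7]. The LCS DP gives dp[8][8] = 3, so this is optimal.

3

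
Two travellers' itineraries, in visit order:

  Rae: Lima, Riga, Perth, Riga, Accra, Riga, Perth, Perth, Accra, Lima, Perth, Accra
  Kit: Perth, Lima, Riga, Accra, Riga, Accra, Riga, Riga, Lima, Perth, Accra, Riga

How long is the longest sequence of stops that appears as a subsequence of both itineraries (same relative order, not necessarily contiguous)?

8

Pick Lima at Rae[1]=Kit[2], Riga at Rae[2]=Kit[3], Riga at Rae[4]=Kit[5], Accra at Rae[5]=Kit[6], Riga at Rae[6]=Kit[8], Lima at Rae[10]=Kit[9], Perth at Rae[11]=Kit[10], Accra at Rae[12]=Kit[11]; all 8 stops appear in both, in order. dp[12][12] = 8 confirms this is the maximum.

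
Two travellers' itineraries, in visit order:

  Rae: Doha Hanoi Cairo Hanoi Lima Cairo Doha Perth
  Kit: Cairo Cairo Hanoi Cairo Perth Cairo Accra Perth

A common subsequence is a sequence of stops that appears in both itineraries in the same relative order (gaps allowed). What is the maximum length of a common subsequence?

One common subsequence of length 4: Hanoi [2,3]; then Cairo [3,4]; then Cairo [6,6]; then Perth [8,8]. The LCS DP gives dp[8][8] = 4, so this is optimal.

4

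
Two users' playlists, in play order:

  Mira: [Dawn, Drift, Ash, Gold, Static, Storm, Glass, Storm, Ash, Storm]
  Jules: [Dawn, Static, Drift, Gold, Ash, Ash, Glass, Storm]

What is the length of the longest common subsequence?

One common subsequence of length 5: Dawn [1,1]; then Drift [2,3]; then Ash [3,6]; then Glass [7,7]; then Storm [10,8]. dp[10][8] = 5 confirms this is the maximum.

5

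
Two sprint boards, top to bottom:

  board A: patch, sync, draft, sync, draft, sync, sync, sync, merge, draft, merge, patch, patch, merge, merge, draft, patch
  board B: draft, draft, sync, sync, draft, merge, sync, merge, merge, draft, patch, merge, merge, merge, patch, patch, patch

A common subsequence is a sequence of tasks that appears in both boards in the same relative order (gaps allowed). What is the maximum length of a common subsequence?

11

Match draft [3,1], draft [5,2], sync [6,3], sync [7,4], sync [8,7], merge [9,9], draft [10,10], merge [11,14], patch [12,15], patch [13,16], patch [17,17] — 11 tasks in the same relative order in both. The LCS DP gives dp[17][17] = 11, so this is optimal.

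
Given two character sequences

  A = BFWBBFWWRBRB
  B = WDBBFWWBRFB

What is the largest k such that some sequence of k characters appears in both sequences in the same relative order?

One common subsequence of length 9: W (A #3, B #1), B (A #4, B #3), B (A #5, B #4), F (A #6, B #5), W (A #7, B #6), W (A #8, B #7), B (A #10, B #8), R (A #11, B #9), B (A #12, B #11). Since dp[12][11] = 9, nothing longer is possible.

9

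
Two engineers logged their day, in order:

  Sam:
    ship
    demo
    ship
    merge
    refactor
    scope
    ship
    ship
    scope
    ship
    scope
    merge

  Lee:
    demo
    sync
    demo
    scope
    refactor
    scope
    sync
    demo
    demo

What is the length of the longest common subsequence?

3

Taking demo [2,3] → refactor [5,5] → scope [6,6] gives a common subsequence of length 3, and the DP table's final entry dp[12][9] is also 3, so no common subsequence is longer.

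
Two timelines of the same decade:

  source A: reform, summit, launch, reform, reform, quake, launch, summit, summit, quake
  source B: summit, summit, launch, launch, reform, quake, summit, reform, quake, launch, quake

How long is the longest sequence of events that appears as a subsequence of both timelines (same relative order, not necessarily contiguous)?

Pick summit (source A #2, source B #2); then launch (source A #3, source B #4); then reform (source A #4, source B #5); then reform (source A #5, source B #8); then quake (source A #6, source B #9); then launch (source A #7, source B #10); then quake (source A #10, source B #11); all 7 events appear in both, in order. The LCS DP gives dp[10][11] = 7, so this is optimal.

7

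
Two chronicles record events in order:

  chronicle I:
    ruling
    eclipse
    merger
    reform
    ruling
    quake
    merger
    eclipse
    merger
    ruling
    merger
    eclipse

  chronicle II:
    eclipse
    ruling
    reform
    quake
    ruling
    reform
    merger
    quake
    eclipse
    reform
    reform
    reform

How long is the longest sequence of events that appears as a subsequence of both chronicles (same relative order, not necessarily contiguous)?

Pick ruling at chronicle I[1]=chronicle II[2], reform at chronicle I[4]=chronicle II[3], quake at chronicle I[6]=chronicle II[4], ruling at chronicle I[10]=chronicle II[5], merger at chronicle I[11]=chronicle II[7], eclipse at chronicle I[12]=chronicle II[9]; all 6 events appear in both, in order. dp[12][12] = 6 confirms this is the maximum.

6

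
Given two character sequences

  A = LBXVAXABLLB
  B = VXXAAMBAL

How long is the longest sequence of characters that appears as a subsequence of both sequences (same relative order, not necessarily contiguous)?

Match X [3,3]; then A [5,4]; then A [7,5]; then B [8,7]; then L [10,9] — 5 characters in the same relative order in both. Since dp[11][9] = 5, nothing longer is possible.

5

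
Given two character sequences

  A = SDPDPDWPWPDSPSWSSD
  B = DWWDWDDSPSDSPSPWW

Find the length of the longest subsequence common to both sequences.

One common subsequence of length 9: D (A #2, B #4), D (A #4, B #6), D (A #6, B #7), P (A #8, B #9), D (A #11, B #11), S (A #12, B #12), P (A #13, B #13), S (A #14, B #14), W (A #15, B #17). The LCS DP gives dp[18][17] = 9, so this is optimal.

9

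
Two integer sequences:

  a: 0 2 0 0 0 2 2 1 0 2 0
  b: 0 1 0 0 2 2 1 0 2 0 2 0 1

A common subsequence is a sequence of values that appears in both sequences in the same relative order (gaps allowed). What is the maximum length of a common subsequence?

Let dp[i][j] be the LCS length of the first i values of a and the first j values of b. dp[i][j] = dp[i-1][j-1]+1 when the i-th and j-th values match, else max(dp[i-1][j], dp[i][j-1]).
    ·  0  1  0  0  2  2  1  0  2  0  2  0  1
 ·  0  0  0  0  0  0  0  0  0  0  0  0  0  0
 0  0  1  1  1  1  1  1  1  1  1  1  1  1  1
 2  0  1  1  1  1  2  2  2  2  2  2  2  2  2
 0  0  1  1  2  2  2  2  2  3  3  3  3  3  3
 0  0  1  1  2  3  3  3  3  3  3  4  4  4  4
 0  0  1  1  2  3  3  3  3  4  4  4  4  5  5
 2  0  1  1  2  3  4  4  4  4  5  5  5  5  5
 2  0  1  1  2  3  4  5  5  5  5  5  6  6  6
 1  0  1  2  2  3  4  5  6  6  6  6  6  6  7
 0  0  1  2  3  3  4  5  6  7  7  7  7  7  7
 2  0  1  2  3  3  4  5  6  7  8  8  8  8  8
 0  0  1  2  3  4  4  5  6  7  8  9  9  9  9
dp[11][13] = 9. One LCS (by backtracking along matches): 0, 0, 0, 2, 2, 1, 0, 2, 0.

9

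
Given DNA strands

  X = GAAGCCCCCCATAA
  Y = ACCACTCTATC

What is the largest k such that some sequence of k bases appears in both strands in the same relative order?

Taking A [3,1] → C [5,2] → C [6,3] → C [7,5] → C [8,7] → A [11,9] → T [12,10] gives a common subsequence of length 7. The LCS DP gives dp[14][11] = 7, so this is optimal.

7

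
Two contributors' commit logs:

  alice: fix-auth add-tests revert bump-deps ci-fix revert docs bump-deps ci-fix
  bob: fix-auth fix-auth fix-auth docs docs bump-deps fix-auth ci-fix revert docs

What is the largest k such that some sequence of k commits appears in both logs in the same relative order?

One common subsequence of length 5: fix-auth (alice #1, bob #3); then bump-deps (alice #4, bob #6); then ci-fix (alice #5, bob #8); then revert (alice #6, bob #9); then docs (alice #7, bob #10), and the DP table's final entry dp[9][10] is also 5, so no common subsequence is longer.

5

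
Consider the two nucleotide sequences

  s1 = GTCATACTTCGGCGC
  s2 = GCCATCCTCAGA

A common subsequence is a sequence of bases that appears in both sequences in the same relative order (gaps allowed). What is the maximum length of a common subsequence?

One common subsequence of length 8: G at s1[1]=s2[1], then C at s1[3]=s2[3], then A at s1[4]=s2[4], then T at s1[5]=s2[5], then C at s1[7]=s2[7], then T at s1[9]=s2[8], then C at s1[10]=s2[9], then G at s1[11]=s2[11]. The LCS DP gives dp[15][12] = 8, so this is optimal.

8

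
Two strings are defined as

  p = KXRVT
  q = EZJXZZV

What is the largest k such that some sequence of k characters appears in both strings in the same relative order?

2

Let dp[i][j] be the LCS length of the first i characters of p and the first j characters of q. dp[i][j] = dp[i-1][j-1]+1 when the i-th and j-th characters match, else max(dp[i-1][j], dp[i][j-1]).
    ·  E  Z  J  X  Z  Z  V
 ·  0  0  0  0  0  0  0  0
 K  0  0  0  0  0  0  0  0
 X  0  0  0  0  1  1  1  1
 R  0  0  0  0  1  1  1  1
 V  0  0  0  0  1  1  1  2
 T  0  0  0  0  1  1  1  2
dp[5][7] = 2. One LCS (by backtracking along matches): XV.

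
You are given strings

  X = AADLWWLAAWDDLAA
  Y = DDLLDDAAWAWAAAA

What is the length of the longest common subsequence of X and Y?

One common subsequence of length 8: A at X[1]=Y[7], A at X[2]=Y[8], W at X[5]=Y[9], W at X[6]=Y[11], A at X[8]=Y[12], A at X[9]=Y[13], A at X[14]=Y[14], A at X[15]=Y[15]. The LCS DP gives dp[15][15] = 8, so this is optimal.

8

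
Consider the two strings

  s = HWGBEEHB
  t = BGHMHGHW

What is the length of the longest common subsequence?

Taking H [1,5], then G [3,6], then H [7,7] gives a common subsequence of length 3. The LCS DP gives dp[8][8] = 3, so this is optimal.

3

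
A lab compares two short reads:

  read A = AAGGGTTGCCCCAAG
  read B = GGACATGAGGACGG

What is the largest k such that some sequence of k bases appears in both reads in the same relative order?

7

Taking A [1,3], then A [2,5], then G [3,7], then G [4,9], then G [5,10], then G [8,13], then G [15,14] gives a common subsequence of length 7. Since dp[15][14] = 7, nothing longer is possible.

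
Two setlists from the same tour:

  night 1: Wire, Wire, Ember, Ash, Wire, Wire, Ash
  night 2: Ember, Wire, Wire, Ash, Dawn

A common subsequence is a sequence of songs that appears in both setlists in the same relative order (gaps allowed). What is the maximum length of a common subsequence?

4

Taking Ember [3,1], Wire [5,2], Wire [6,3], Ash [7,4] gives a common subsequence of length 4. The LCS DP gives dp[7][5] = 4, so this is optimal.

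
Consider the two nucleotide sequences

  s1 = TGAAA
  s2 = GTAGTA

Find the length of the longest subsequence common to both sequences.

One common subsequence of length 3: T at s1[1]=s2[2], G at s1[2]=s2[4], A at s1[5]=s2[6]. The LCS DP gives dp[5][6] = 3, so this is optimal.

3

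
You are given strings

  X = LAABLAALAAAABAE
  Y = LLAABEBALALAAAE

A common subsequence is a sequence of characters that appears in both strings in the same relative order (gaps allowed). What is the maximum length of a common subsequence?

11

Taking L [1,2], then A [2,3], then A [3,4], then B [4,7], then L [5,9], then A [7,10], then L [8,11], then A [11,12], then A [12,13], then A [14,14], then E [15,15] gives a common subsequence of length 11. Since dp[15][15] = 11, nothing longer is possible.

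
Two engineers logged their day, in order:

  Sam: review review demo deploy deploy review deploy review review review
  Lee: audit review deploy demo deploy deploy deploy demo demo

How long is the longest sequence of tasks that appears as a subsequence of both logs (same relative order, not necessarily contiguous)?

5

Match review (Sam #1, Lee #2), then demo (Sam #3, Lee #4), then deploy (Sam #4, Lee #5), then deploy (Sam #5, Lee #6), then deploy (Sam #7, Lee #7) — 5 tasks in the same relative order in both. The LCS DP gives dp[10][9] = 5, so this is optimal.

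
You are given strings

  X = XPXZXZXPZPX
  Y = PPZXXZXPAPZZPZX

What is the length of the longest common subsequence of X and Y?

Match P (X #2, Y #2), then X (X #3, Y #4), then X (X #5, Y #5), then Z (X #6, Y #6), then X (X #7, Y #7), then P (X #8, Y #10), then Z (X #9, Y #12), then P (X #10, Y #13), then X (X #11, Y #15) — 9 characters in the same relative order in both. dp[11][15] = 9 confirms this is the maximum.

9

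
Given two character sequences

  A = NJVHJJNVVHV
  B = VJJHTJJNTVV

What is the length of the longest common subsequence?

Pick J [2,3] → H [4,4] → J [5,6] → J [6,7] → N [7,8] → V [9,10] → V [11,11]; all 7 characters appear in both, in order, and the DP table's final entry dp[11][11] is also 7, so no common subsequence is longer.

7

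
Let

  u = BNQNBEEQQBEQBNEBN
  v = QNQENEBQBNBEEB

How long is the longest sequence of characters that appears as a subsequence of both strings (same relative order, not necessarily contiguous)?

10

One common subsequence of length 10: N (u #2, v #2), Q (u #3, v #3), N (u #4, v #5), E (u #7, v #6), B (u #10, v #7), Q (u #12, v #8), B (u #13, v #9), N (u #14, v #10), E (u #15, v #13), B (u #16, v #14). Since dp[17][14] = 10, nothing longer is possible.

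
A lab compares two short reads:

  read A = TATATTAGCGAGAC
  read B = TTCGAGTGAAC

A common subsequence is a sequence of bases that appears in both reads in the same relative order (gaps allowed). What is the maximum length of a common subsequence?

One common subsequence of length 8: T [1,1], then T [3,2], then A [4,5], then T [6,7], then G [10,8], then A [11,9], then A [13,10], then C [14,11]. dp[14][11] = 8 confirms this is the maximum.

8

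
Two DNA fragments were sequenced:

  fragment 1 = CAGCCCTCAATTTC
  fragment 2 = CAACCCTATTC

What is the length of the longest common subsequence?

Pick C at fragment 1[1]=fragment 2[1] → A at fragment 1[2]=fragment 2[3] → C at fragment 1[4]=fragment 2[4] → C at fragment 1[5]=fragment 2[5] → C at fragment 1[6]=fragment 2[6] → T at fragment 1[7]=fragment 2[7] → A at fragment 1[10]=fragment 2[8] → T at fragment 1[12]=fragment 2[9] → T at fragment 1[13]=fragment 2[10] → C at fragment 1[14]=fragment 2[11]; all 10 bases appear in both, in order. dp[14][11] = 10 confirms this is the maximum.

10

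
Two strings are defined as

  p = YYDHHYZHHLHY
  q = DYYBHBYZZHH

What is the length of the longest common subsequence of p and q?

Match Y (p #1, q #2), then Y (p #2, q #3), then H (p #4, q #5), then Y (p #6, q #7), then Z (p #7, q #9), then H (p #9, q #10), then H (p #11, q #11) — 7 characters in the same relative order in both. The LCS DP gives dp[12][11] = 7, so this is optimal.

7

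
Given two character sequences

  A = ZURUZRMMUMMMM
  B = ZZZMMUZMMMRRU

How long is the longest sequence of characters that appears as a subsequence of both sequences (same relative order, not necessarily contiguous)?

8

One common subsequence of length 8: Z [1,2], Z [5,3], M [7,4], M [8,5], U [9,6], M [10,8], M [11,9], M [12,10]. Since dp[13][13] = 8, nothing longer is possible.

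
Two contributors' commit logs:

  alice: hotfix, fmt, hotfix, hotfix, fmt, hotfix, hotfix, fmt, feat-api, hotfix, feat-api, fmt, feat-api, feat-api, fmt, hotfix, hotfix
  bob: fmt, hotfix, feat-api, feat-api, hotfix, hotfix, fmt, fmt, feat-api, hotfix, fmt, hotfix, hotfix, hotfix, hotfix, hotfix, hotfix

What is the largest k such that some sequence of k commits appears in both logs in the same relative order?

10

Match hotfix at alice[1]=bob[2], then hotfix at alice[3]=bob[5], then hotfix at alice[4]=bob[6], then fmt at alice[5]=bob[7], then fmt at alice[8]=bob[8], then feat-api at alice[9]=bob[9], then hotfix at alice[10]=bob[10], then fmt at alice[12]=bob[11], then hotfix at alice[16]=bob[16], then hotfix at alice[17]=bob[17] — 10 commits in the same relative order in both. dp[17][17] = 10 confirms this is the maximum.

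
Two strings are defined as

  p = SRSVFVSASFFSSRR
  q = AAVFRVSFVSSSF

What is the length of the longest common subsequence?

Taking R (p #2, q #5); then S (p #3, q #7); then F (p #5, q #8); then V (p #6, q #9); then S (p #7, q #11); then S (p #9, q #12); then F (p #11, q #13) gives a common subsequence of length 7. dp[15][13] = 7 confirms this is the maximum.

7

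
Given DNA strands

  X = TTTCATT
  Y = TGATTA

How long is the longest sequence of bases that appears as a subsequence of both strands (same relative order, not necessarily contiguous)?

4

Let dp[i][j] be the LCS length of the first i bases of X and the first j bases of Y. dp[i][j] = dp[i-1][j-1]+1 when the i-th and j-th bases match, else max(dp[i-1][j], dp[i][j-1]).
    ·  T  G  A  T  T  A
 ·  0  0  0  0  0  0  0
 T  0  1  1  1  1  1  1
 T  0  1  1  1  2  2  2
 T  0  1  1  1  2  3  3
 C  0  1  1  1  2  3  3
 A  0  1  1  2  2  3  4
 T  0  1  1  2  3  3  4
 T  0  1  1  2  3  4  4
dp[7][6] = 4. One LCS (by backtracking along matches): TTTA.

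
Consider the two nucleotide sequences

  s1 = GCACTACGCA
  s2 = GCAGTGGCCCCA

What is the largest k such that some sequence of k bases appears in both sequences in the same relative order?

7

Taking G (s1 #1, s2 #1), then C (s1 #2, s2 #2), then A (s1 #3, s2 #3), then C (s1 #4, s2 #9), then C (s1 #7, s2 #10), then C (s1 #9, s2 #11), then A (s1 #10, s2 #12) gives a common subsequence of length 7, and the DP table's final entry dp[10][12] is also 7, so no common subsequence is longer.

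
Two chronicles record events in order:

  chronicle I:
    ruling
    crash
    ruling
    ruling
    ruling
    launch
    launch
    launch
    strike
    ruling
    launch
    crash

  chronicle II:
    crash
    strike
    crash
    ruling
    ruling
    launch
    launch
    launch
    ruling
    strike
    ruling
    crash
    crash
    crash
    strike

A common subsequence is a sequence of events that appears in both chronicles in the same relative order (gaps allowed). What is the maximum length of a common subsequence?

9

Match crash [2,3]; then ruling [4,4]; then ruling [5,5]; then launch [6,6]; then launch [7,7]; then launch [8,8]; then strike [9,10]; then ruling [10,11]; then crash [12,14] — 9 events in the same relative order in both. The LCS DP gives dp[12][15] = 9, so this is optimal.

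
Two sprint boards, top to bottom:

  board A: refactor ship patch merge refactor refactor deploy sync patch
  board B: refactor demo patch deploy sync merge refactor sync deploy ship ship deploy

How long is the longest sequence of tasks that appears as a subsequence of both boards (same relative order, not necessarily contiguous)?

Pick refactor at board A[1]=board B[1], patch at board A[3]=board B[3], merge at board A[4]=board B[6], refactor at board A[5]=board B[7], deploy at board A[7]=board B[12]; all 5 tasks appear in both, in order. Since dp[9][12] = 5, nothing longer is possible.

5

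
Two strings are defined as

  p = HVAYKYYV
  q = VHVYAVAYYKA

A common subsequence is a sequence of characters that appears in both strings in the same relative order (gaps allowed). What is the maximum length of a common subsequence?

Let dp[i][j] be the LCS length of the first i characters of p and the first j characters of q. dp[i][j] = dp[i-1][j-1]+1 when the i-th and j-th characters match, else max(dp[i-1][j], dp[i][j-1]).
    ·  V  H  V  Y  A  V  A  Y  Y  K  A
 ·  0  0  0  0  0  0  0  0  0  0  0  0
 H  0  0  1  1  1  1  1  1  1  1  1  1
 V  0  1  1  2  2  2  2  2  2  2  2  2
 A  0  1  1  2  2  3  3  3  3  3  3  3
 Y  0  1  1  2  3  3  3  3  4  4  4  4
 K  0  1  1  2  3  3  3  3  4  4  5  5
 Y  0  1  1  2  3  3  3  3  4  5  5  5
 Y  0  1  1  2  3  3  3  3  4  5  5  5
 V  0  1  1  2  3  3  4  4  4  5  5  5
dp[8][11] = 5. One LCS (by backtracking along matches): HVAYK.

5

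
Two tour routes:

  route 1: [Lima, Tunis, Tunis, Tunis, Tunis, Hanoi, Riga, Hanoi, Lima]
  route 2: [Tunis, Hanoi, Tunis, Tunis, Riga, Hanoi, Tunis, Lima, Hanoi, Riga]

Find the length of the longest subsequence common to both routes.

6

Match Tunis (route 1 #2, route 2 #1); then Tunis (route 1 #3, route 2 #3); then Tunis (route 1 #4, route 2 #4); then Tunis (route 1 #5, route 2 #7); then Hanoi (route 1 #6, route 2 #9); then Riga (route 1 #7, route 2 #10) — 6 stops in the same relative order in both. dp[9][10] = 6 confirms this is the maximum.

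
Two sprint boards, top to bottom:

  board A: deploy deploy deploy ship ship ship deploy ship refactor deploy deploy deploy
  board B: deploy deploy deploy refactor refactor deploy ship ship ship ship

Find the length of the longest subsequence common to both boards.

Pick deploy (board A #1, board B #2), deploy (board A #2, board B #3), deploy (board A #3, board B #6), ship (board A #4, board B #7), ship (board A #5, board B #8), ship (board A #6, board B #9), ship (board A #8, board B #10); all 7 tasks appear in both, in order, and the DP table's final entry dp[12][10] is also 7, so no common subsequence is longer.

7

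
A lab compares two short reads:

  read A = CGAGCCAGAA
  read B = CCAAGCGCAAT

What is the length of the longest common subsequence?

7

Let dp[i][j] be the LCS length of the first i bases of read A and the first j bases of read B. dp[i][j] = dp[i-1][j-1]+1 when the i-th and j-th bases match, else max(dp[i-1][j], dp[i][j-1]).
    ·  C  C  A  A  G  C  G  C  A  A  T
 ·  0  0  0  0  0  0  0  0  0  0  0  0
 C  0  1  1  1  1  1  1  1  1  1  1  1
 G  0  1  1  1  1  2  2  2  2  2  2  2
 A  0  1  1  2  2  2  2  2  2  3  3  3
 G  0  1  1  2  2  3  3  3  3  3  3  3
 C  0  1  2  2  2  3  4  4  4  4  4  4
 C  0  1  2  2  2  3  4  4  5  5  5  5
 A  0  1  2  3  3  3  4  4  5  6  6  6
 G  0  1  2  3  3  4  4  5  5  6  6  6
 A  0  1  2  3  4  4  4  5  5  6  7  7
 A  0  1  2  3  4  4  4  5  5  6  7  7
dp[10][11] = 7. One LCS (by backtracking along matches): CAGCCAA.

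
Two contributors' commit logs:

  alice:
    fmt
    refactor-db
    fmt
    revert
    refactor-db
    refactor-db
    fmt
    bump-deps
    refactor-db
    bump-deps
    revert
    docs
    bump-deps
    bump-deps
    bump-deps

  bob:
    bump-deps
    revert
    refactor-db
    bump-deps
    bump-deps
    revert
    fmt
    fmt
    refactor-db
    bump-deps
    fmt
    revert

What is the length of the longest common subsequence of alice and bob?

One common subsequence of length 6: refactor-db [2,3], then fmt [3,7], then fmt [7,8], then refactor-db [9,9], then bump-deps [10,10], then revert [11,12]. The LCS DP gives dp[15][12] = 6, so this is optimal.

6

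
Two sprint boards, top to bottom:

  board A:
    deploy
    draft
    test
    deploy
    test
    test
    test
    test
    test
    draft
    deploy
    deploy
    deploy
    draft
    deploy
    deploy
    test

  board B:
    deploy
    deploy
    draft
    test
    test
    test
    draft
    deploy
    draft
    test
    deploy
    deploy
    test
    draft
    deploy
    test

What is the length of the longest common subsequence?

12

Taking deploy (board A #1, board B #2), then draft (board A #2, board B #3), then test (board A #7, board B #4), then test (board A #8, board B #5), then test (board A #9, board B #6), then draft (board A #10, board B #7), then deploy (board A #11, board B #8), then deploy (board A #12, board B #11), then deploy (board A #13, board B #12), then draft (board A #14, board B #14), then deploy (board A #16, board B #15), then test (board A #17, board B #16) gives a common subsequence of length 12. Since dp[17][16] = 12, nothing longer is possible.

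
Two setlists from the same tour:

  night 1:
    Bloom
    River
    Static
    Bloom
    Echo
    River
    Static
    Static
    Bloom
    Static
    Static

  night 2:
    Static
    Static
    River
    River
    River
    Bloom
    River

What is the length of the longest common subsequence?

3

Taking River at night 1[2]=night 2[5]; then Bloom at night 1[4]=night 2[6]; then River at night 1[6]=night 2[7] gives a common subsequence of length 3. dp[11][7] = 3 confirms this is the maximum.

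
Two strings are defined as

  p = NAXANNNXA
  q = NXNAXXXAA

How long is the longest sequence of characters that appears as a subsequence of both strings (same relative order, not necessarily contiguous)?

Let dp[i][j] be the LCS length of the first i characters of p and the first j characters of q. dp[i][j] = dp[i-1][j-1]+1 when the i-th and j-th characters match, else max(dp[i-1][j], dp[i][j-1]).
    ·  N  X  N  A  X  X  X  A  A
 ·  0  0  0  0  0  0  0  0  0  0
 N  0  1  1  1  1  1  1  1  1  1
 A  0  1  1  1  2  2  2  2  2  2
 X  0  1  2  2  2  3  3  3  3  3
 A  0  1  2  2  3  3  3  3  4  4
 N  0  1  2  3  3  3  3  3  4  4
 N  0  1  2  3  3  3  3  3  4  4
 N  0  1  2  3  3  3  3  3  4  4
 X  0  1  2  3  3  4  4  4  4  4
 A  0  1  2  3  4  4  4  4  5  5
dp[9][9] = 5. One LCS (by backtracking along matches): NAXAA.

5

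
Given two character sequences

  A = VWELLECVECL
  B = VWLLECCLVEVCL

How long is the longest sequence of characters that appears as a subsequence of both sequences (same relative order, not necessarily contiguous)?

10

Let dp[i][j] be the LCS length of the first i characters of A and the first j characters of B. dp[i][j] = dp[i-1][j-1]+1 when the i-th and j-th characters match, else max(dp[i-1][j], dp[i][j-1]).
    ·  V  W  L  L  E  C  C  L  V  E  V  C  L
 ·  0  0  0  0  0  0  0  0  0  0  0  0  0  0
 V  0  1  1  1  1  1  1  1  1  1  1  1  1  1
 W  0  1  2  2  2  2  2  2  2  2  2  2  2  2
 E  0  1  2  2  2  3  3  3  3  3  3  3  3  3
 L  0  1  2  3  3  3  3  3  4  4  4  4  4  4
 L  0  1  2  3  4  4  4  4  4  4  4  4  4  5
 E  0  1  2  3  4  5  5  5  5  5  5  5  5  5
 C  0  1  2  3  4  5  6  6  6  6  6  6  6  6
 V  0  1  2  3  4  5  6  6  6  7  7  7  7  7
 E  0  1  2  3  4  5  6  6  6  7  8  8  8  8
 C  0  1  2  3  4  5  6  7  7  7  8  8  9  9
 L  0  1  2  3  4  5  6  7  8  8  8  8  9 10
dp[11][13] = 10. One LCS (by backtracking along matches): VWLLECVECL.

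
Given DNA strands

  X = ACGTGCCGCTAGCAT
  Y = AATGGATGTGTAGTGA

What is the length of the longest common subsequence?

9

Match A at X[1]=Y[2] → G at X[3]=Y[5] → T at X[4]=Y[7] → G at X[5]=Y[8] → G at X[8]=Y[10] → T at X[10]=Y[11] → A at X[11]=Y[12] → G at X[12]=Y[15] → A at X[14]=Y[16] — 9 bases in the same relative order in both. Since dp[15][16] = 9, nothing longer is possible.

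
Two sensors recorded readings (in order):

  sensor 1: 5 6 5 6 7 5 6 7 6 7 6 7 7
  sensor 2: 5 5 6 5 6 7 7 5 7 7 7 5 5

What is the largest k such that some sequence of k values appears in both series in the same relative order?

Taking 5 [1,2], 6 [2,3], 5 [3,4], 6 [4,5], 7 [5,7], 5 [6,8], 7 [8,9], 7 [10,10], 7 [12,11] gives a common subsequence of length 9. The LCS DP gives dp[13][13] = 9, so this is optimal.

9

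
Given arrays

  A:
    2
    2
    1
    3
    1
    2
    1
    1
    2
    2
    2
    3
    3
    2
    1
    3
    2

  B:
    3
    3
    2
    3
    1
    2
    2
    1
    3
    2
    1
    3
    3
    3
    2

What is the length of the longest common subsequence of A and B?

10

Pick 2 (A #1, B #6), 2 (A #2, B #7), 1 (A #3, B #8), 3 (A #4, B #9), 2 (A #6, B #10), 1 (A #8, B #11), 3 (A #12, B #12), 3 (A #13, B #13), 3 (A #16, B #14), 2 (A #17, B #15); all 10 values appear in both, in order, and the DP table's final entry dp[17][15] is also 10, so no common subsequence is longer.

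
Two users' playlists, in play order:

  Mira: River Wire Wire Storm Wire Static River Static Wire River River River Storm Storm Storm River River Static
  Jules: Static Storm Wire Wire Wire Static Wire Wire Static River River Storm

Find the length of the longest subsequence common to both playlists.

8

One common subsequence of length 8: Wire (Mira #2, Jules #3) → Wire (Mira #3, Jules #4) → Wire (Mira #5, Jules #5) → Static (Mira #6, Jules #6) → Static (Mira #8, Jules #9) → River (Mira #11, Jules #10) → River (Mira #12, Jules #11) → Storm (Mira #15, Jules #12). dp[18][12] = 8 confirms this is the maximum.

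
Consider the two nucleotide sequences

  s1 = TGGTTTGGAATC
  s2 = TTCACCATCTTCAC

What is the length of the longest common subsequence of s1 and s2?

6

Taking T [1,2], T [4,8], T [5,10], T [6,11], A [10,13], C [12,14] gives a common subsequence of length 6. dp[12][14] = 6 confirms this is the maximum.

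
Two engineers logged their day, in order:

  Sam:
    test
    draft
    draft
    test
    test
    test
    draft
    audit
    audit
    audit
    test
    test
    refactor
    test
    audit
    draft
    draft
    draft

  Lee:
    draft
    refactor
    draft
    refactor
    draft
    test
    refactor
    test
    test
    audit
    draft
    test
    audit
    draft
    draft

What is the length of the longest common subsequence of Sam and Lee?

10

Taking draft at Sam[2]=Lee[3] → draft at Sam[3]=Lee[5] → test at Sam[4]=Lee[6] → test at Sam[5]=Lee[8] → test at Sam[6]=Lee[9] → draft at Sam[7]=Lee[11] → test at Sam[14]=Lee[12] → audit at Sam[15]=Lee[13] → draft at Sam[17]=Lee[14] → draft at Sam[18]=Lee[15] gives a common subsequence of length 10, and the DP table's final entry dp[18][15] is also 10, so no common subsequence is longer.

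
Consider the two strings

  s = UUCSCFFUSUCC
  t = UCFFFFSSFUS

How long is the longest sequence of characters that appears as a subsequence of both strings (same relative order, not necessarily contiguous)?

One common subsequence of length 6: U (s #2, t #1); then C (s #3, t #2); then S (s #4, t #8); then F (s #7, t #9); then U (s #8, t #10); then S (s #9, t #11), and the DP table's final entry dp[12][11] is also 6, so no common subsequence is longer.

6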